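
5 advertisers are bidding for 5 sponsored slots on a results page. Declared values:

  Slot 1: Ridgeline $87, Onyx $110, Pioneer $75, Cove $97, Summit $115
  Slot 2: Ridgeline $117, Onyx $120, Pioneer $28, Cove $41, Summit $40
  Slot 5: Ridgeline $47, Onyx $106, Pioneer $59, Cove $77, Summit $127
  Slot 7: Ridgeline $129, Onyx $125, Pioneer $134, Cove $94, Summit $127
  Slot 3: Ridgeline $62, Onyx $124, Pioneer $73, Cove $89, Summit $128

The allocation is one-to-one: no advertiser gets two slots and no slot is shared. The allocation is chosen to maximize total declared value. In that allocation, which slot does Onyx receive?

Onyx receives Slot 3.

Optimal: Ridgeline→Slot 2 ($117), Onyx→Slot 3 ($124), Pioneer→Slot 7 ($134), Cove→Slot 1 ($97), Summit→Slot 5 ($127) — total 117+124+134+97+127 = $599.
Row-greedy (each advertiser in turn takes its best remaining slot) gives $445, worse by 154.
Onyx's own top slot is Slot 7 ($125), but forcing Onyx→Slot 7 and reassigning the rest optimally gives only $539 — worse by 60.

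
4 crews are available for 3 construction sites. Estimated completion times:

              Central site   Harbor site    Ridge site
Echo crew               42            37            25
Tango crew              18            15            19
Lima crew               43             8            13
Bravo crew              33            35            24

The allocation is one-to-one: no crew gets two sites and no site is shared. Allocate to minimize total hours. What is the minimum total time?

Optimal: Tango crew→Central site (18 hours), Lima crew→Harbor site (8 hours), Bravo crew→Ridge site (24 hours) — total 18+8+24 = 50 hours.
Row-greedy (each crew in turn takes its cheapest remaining site) gives 83 hours, worse by 33.
Next-best assignment: Tango crew→Central site, Lima crew→Harbor site, Echo crew→Ridge site = 51 hours.

Min total: 50 hours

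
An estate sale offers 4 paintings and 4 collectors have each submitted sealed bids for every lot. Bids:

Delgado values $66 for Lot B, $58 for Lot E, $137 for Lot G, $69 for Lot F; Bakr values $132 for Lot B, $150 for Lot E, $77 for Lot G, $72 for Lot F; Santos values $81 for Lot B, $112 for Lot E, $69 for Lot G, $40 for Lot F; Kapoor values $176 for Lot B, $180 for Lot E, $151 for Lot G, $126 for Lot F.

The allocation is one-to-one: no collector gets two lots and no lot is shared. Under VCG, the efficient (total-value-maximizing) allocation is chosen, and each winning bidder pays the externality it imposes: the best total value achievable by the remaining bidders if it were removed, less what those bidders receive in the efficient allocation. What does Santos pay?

Efficient allocation: Delgado→Lot G ($137), Bakr→Lot B ($132), Santos→Lot E ($112), Kapoor→Lot F ($126); total welfare W = $507.
Santos receives Lot E at value $112, so the others get W − 112 = $395.
Without Santos: best allocation of the remaining 3 bidders over all 4 lots is Delgado→Lot G ($137), Bakr→Lot E ($150), Kapoor→Lot B ($176), total $463.
VCG payment = (others' best without Santos) − (others' welfare with Santos) = 463 − 395 = $68.

Santos pays $68.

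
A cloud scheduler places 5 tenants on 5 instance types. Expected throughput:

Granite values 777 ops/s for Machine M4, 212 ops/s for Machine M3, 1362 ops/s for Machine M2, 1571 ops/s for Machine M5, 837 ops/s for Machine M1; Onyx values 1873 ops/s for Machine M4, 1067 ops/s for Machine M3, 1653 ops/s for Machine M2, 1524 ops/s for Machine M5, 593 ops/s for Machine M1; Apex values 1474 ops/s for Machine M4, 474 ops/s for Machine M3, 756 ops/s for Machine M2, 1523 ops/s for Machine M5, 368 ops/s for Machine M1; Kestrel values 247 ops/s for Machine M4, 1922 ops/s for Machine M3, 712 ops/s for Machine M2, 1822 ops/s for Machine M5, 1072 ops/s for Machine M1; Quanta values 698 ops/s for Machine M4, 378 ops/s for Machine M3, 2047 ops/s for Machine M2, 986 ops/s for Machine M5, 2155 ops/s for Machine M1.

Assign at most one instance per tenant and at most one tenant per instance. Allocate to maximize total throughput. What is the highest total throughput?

Max total: 8835 ops/s

Treat this as an assignment problem: match each tenant to one instance.
Optimal: Granite→Machine M2 (1362 ops/s), Onyx→Machine M4 (1873 ops/s), Apex→Machine M5 (1523 ops/s), Kestrel→Machine M3 (1922 ops/s), Quanta→Machine M1 (2155 ops/s) — total 1362+1873+1523+1922+2155 = 8835 ops/s.
Column-greedy (each instance in turn goes to its best remaining tenant) gives 7781 ops/s, worse by 1054.
Next-best assignment: Granite→Machine M5, Onyx→Machine M2, Apex→Machine M4, Kestrel→Machine M3, Quanta→Machine M1 = 8775 ops/s.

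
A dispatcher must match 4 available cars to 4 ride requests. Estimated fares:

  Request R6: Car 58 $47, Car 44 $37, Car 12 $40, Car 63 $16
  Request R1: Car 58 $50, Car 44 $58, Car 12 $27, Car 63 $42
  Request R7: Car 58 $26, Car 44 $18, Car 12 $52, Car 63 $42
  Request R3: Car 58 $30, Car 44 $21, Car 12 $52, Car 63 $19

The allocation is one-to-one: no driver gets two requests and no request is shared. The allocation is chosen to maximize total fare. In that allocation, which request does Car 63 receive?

Optimal: Car 58→Request R6 ($47), Car 44→Request R1 ($58), Car 12→Request R3 ($52), Car 63→Request R7 ($42) — total 47+58+52+42 = $199.
Row-greedy (each driver in turn takes its best remaining request) gives $158, worse by 41.
Car 63's own top request is Request R1 ($42), but forcing Car 63→Request R1 and reassigning the rest optimally gives only $162 — worse by 37.

Car 63 receives Request R7.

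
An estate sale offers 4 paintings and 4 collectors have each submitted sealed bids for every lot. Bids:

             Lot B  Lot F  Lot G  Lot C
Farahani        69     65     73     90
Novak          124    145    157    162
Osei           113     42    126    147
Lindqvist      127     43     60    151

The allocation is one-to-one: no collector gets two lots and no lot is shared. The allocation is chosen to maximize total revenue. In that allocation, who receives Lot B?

Lindqvist receives Lot B.

Treat this as an assignment problem: match each collector to one lot.
Optimal: Farahani→Lot F ($65), Novak→Lot G ($157), Osei→Lot C ($147), Lindqvist→Lot B ($127) — total 65+157+147+127 = $496.
Column-greedy (each lot in turn goes to its best remaining collector) gives $488, worse by 8.
Next-best assignment: Farahani→Lot G, Novak→Lot F, Osei→Lot C, Lindqvist→Lot B = $492.
Swapping Lindqvist↔Osei (Lindqvist→Lot C $151, Osei→Lot B $113) loses 10.
Every other assignment is strictly worse.
Lindqvist's own top lot is Lot C ($151), but forcing Lindqvist→Lot C and reassigning the rest optimally gives only $491 — worse by 5.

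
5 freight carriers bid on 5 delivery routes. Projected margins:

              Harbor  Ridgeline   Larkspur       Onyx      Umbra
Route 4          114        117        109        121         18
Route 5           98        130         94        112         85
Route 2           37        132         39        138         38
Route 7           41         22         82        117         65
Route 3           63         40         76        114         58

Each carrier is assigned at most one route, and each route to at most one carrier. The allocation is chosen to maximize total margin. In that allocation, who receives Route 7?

Larkspur receives Route 7.

This is the linear assignment problem.
Optimal: Harbor→Route 4 ($114k), Ridgeline→Route 2 ($132k), Larkspur→Route 7 ($82k), Onyx→Route 3 ($114k), Umbra→Route 5 ($85k) — total 114+132+82+114+85 = $527k.
Column-greedy (each route in turn goes to its best remaining carrier) gives $418k, worse by 109.
Larkspur's own top route is Route 4 ($109k), but forcing Larkspur→Route 4 and reassigning the rest optimally gives only $518k — worse by 9.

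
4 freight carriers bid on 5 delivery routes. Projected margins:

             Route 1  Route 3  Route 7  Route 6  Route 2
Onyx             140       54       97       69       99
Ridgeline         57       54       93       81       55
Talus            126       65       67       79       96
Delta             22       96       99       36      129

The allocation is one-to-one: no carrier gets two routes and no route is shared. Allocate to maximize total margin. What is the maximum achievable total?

Max total: $441k

Optimal: Onyx→Route 1 ($140k), Ridgeline→Route 7 ($93k), Talus→Route 6 ($79k), Delta→Route 2 ($129k) — total 140+93+79+129 = $441k.
Next-best assignment: Onyx→Route 7, Ridgeline→Route 6, Talus→Route 1, Delta→Route 2 = $433k.
No other one-to-one assignment exceeds $441k.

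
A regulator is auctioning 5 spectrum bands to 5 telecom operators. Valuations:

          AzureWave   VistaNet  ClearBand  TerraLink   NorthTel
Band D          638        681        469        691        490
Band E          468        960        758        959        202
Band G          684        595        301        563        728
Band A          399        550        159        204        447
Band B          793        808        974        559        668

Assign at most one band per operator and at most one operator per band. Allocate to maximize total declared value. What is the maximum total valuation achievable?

Max total: $3849M

This is a one-to-one assignment (maximum-weight bipartite matching).
Optimal: AzureWave→Band D ($638M), VistaNet→Band A ($550M), ClearBand→Band B ($974M), TerraLink→Band E ($959M), NorthTel→Band G ($728M) — total 638+550+974+959+728 = $3849M.
Row-greedy (each operator in turn takes its best remaining band) gives $3232M, worse by 617.
Next-best assignment: AzureWave→Band G, VistaNet→Band E, ClearBand→Band B, TerraLink→Band D, NorthTel→Band A = $3756M.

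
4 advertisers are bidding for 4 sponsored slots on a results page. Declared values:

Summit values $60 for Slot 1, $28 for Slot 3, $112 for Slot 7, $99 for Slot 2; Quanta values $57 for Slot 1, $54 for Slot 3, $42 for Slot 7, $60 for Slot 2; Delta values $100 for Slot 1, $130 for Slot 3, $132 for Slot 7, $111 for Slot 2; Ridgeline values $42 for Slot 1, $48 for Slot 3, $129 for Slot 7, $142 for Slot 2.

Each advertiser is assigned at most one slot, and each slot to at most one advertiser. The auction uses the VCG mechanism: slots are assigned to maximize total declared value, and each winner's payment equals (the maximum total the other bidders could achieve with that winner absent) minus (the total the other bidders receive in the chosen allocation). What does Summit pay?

Summit pays $2.

Efficient allocation: Summit→Slot 7 ($112), Quanta→Slot 1 ($57), Delta→Slot 3 ($130), Ridgeline→Slot 2 ($142); total welfare W = $441.
Summit receives Slot 7 at value $112, so the others get W − 112 = $329.
Without Summit: best allocation of the remaining 3 bidders over all 4 slots is Quanta→Slot 1 ($57), Delta→Slot 7 ($132), Ridgeline→Slot 2 ($142), total $331.
VCG payment = (others' best without Summit) − (others' welfare with Summit) = 331 − 329 = $2.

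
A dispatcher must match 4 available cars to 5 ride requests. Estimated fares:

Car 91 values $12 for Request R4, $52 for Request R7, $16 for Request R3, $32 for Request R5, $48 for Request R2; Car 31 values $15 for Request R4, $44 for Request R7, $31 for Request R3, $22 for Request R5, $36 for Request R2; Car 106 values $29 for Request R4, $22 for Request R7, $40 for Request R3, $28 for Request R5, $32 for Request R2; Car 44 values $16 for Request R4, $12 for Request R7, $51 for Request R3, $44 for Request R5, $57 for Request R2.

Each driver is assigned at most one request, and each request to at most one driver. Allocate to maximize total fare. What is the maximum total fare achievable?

Optimal: Car 91→Request R2 ($48), Car 31→Request R7 ($44), Car 106→Request R3 ($40), Car 44→Request R5 ($44) — total 48+44+40+44 = $176.
Row-greedy (each driver in turn takes its best remaining request) gives $172, worse by 4.
Swapping Car 31↔Car 44 (Car 31→Request R5 $22, Car 44→Request R7 $12) loses 54.

Maximum total: $176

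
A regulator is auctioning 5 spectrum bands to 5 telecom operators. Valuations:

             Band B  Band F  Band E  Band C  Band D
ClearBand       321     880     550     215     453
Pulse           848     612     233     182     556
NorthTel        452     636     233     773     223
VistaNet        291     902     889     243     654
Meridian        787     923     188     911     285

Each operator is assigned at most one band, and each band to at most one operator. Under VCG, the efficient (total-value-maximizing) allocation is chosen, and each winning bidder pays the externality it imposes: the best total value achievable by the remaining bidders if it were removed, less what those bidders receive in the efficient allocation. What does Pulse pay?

Efficient allocation: ClearBand→Band D ($453M), Pulse→Band B ($848M), NorthTel→Band C ($773M), VistaNet→Band E ($889M), Meridian→Band F ($923M); total welfare W = $3886M.
Pulse receives Band B at value $848M, so the others get W − 848 = $3038M.
Without Pulse: best allocation of the remaining 4 bidders over all 5 bands is ClearBand→Band F ($880M), NorthTel→Band C ($773M), VistaNet→Band E ($889M), Meridian→Band B ($787M), total $3329M.
VCG payment = (others' best without Pulse) − (others' welfare with Pulse) = 3329 − 3038 = $291M.

Pulse pays $291M.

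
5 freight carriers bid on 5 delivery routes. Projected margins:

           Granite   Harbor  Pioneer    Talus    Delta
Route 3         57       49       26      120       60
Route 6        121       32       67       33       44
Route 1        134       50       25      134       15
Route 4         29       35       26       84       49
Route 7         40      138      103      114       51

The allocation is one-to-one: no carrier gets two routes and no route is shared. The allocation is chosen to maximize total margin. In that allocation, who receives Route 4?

Delta receives Route 4.

Optimal: Granite→Route 1 ($134k), Harbor→Route 7 ($138k), Pioneer→Route 6 ($67k), Talus→Route 3 ($120k), Delta→Route 4 ($49k) — total 134+138+67+120+49 = $508k.
Next-best assignment: Granite→Route 1, Harbor→Route 7, Pioneer→Route 6, Talus→Route 4, Delta→Route 3 = $483k.
Swapping Harbor↔Delta (Harbor→Route 4 $35k, Delta→Route 7 $51k) loses 101.
Delta's own top route is Route 3 ($60k), but forcing Delta→Route 3 and reassigning the rest optimally gives only $483k — worse by 25.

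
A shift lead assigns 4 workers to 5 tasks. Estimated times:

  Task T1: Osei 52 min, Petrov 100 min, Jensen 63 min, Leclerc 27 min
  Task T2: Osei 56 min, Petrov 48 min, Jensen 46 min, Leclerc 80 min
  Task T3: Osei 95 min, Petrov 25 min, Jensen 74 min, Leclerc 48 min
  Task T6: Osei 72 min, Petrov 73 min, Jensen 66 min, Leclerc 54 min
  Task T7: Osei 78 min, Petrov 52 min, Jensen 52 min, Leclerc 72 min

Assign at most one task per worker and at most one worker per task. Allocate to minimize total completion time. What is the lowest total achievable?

This is a one-to-one assignment (minimum-cost bipartite matching).
Optimal: Osei→Task T2 (56 min), Petrov→Task T3 (25 min), Jensen→Task T7 (52 min), Leclerc→Task T1 (27 min) — total 56+25+52+27 = 160 min.
Min-entry greedy (repeatedly take the single cheapest remaining cell) gives 170 min, worse by 10.
Next-best assignment: Osei→Task T6, Petrov→Task T3, Jensen→Task T2, Leclerc→Task T1 = 170 min.
Swapping Jensen↔Osei (Jensen→Task T2 46 min, Osei→Task T7 78 min) adds 16.
No other one-to-one assignment undercuts 160 min.

Minimum total: 160 min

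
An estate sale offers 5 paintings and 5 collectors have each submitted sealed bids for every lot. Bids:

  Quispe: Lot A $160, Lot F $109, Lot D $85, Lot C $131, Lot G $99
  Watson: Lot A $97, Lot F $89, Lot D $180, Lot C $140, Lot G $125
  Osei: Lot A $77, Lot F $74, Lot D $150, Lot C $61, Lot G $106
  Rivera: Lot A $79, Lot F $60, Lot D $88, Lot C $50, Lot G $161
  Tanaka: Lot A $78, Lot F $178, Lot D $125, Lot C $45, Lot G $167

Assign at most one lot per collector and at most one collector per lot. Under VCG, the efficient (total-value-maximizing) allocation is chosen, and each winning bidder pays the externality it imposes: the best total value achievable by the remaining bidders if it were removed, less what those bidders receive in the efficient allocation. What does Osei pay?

Osei pays $40.

Efficient allocation: Quispe→Lot A ($160), Watson→Lot C ($140), Osei→Lot D ($150), Rivera→Lot G ($161), Tanaka→Lot F ($178); total welfare W = $789.
Osei receives Lot D at value $150, so the others get W − 150 = $639.
Without Osei: best allocation of the remaining 4 bidders over all 5 lots is Quispe→Lot A ($160), Watson→Lot D ($180), Rivera→Lot G ($161), Tanaka→Lot F ($178), total $679.
VCG payment = (others' best without Osei) − (others' welfare with Osei) = 679 − 639 = $40.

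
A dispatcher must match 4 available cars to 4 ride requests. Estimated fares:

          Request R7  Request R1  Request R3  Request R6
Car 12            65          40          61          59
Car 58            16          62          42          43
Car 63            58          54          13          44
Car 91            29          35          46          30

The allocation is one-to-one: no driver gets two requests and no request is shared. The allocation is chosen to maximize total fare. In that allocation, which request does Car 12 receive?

Car 12 receives Request R6.

Optimal: Car 12→Request R6 ($59), Car 58→Request R1 ($62), Car 63→Request R7 ($58), Car 91→Request R3 ($46) — total 59+62+58+46 = $225.
Swapping Car 58↔Car 12 (Car 58→Request R6 $43, Car 12→Request R1 $40) loses 38.
Car 12's own top request is Request R7 ($65), but forcing Car 12→Request R7 and reassigning the rest optimally gives only $217 — worse by 8.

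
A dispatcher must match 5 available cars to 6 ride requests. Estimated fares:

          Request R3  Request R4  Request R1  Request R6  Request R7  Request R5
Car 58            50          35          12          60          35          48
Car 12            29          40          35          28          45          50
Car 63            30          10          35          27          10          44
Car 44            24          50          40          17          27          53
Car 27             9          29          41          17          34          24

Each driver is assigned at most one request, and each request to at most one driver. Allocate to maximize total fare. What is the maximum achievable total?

Max total: $240

This is a one-to-one assignment (maximum-weight bipartite matching).
Optimal: Car 58→Request R6 ($60), Car 12→Request R7 ($45), Car 63→Request R5 ($44), Car 44→Request R4 ($50), Car 27→Request R1 ($41) — total 60+45+44+50+41 = $240.
Max-entry greedy (repeatedly take the single best remaining cell) gives $229, worse by 11.
Swapping Car 12↔Car 27 (Car 12→Request R1 $35, Car 27→Request R7 $34) loses 17.
No other one-to-one assignment exceeds $240.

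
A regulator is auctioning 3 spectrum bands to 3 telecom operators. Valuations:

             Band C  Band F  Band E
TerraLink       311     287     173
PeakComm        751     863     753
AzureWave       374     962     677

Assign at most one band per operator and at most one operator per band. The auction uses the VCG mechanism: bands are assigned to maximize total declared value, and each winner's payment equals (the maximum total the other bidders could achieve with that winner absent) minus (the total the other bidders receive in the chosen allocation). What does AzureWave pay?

AzureWave pays $110M.

Efficient allocation: TerraLink→Band C ($311M), PeakComm→Band E ($753M), AzureWave→Band F ($962M); total welfare W = $2026M.
AzureWave receives Band F at value $962M, so the others get W − 962 = $1064M.
Without AzureWave: best allocation of the remaining 2 bidders over all 3 bands is TerraLink→Band C ($311M), PeakComm→Band F ($863M), total $1174M.
VCG payment = (others' best without AzureWave) − (others' welfare with AzureWave) = 1174 − 1064 = $110M.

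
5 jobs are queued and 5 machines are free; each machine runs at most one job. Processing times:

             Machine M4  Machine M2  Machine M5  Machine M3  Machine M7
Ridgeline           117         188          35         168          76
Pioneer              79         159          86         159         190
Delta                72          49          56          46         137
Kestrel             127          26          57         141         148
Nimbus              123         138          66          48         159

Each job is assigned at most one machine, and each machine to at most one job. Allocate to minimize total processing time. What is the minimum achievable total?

Optimal: Ridgeline→Machine M7 (76 min), Pioneer→Machine M4 (79 min), Delta→Machine M5 (56 min), Kestrel→Machine M2 (26 min), Nimbus→Machine M3 (48 min) — total 76+79+56+26+48 = 285 min.

Minimum total: 285 min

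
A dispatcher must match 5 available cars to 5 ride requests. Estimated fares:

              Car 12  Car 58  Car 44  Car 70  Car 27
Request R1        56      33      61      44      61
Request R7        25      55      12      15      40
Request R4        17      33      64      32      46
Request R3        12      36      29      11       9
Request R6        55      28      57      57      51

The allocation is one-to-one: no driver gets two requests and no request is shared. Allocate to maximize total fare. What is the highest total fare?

Optimal: Car 12→Request R1 ($56), Car 58→Request R3 ($36), Car 44→Request R4 ($64), Car 70→Request R6 ($57), Car 27→Request R7 ($40) — total 56+36+64+57+40 = $253.
Row-greedy (each driver in turn takes its best remaining request) gives $241, worse by 12.
Every other assignment is strictly worse.

Maximum total: $253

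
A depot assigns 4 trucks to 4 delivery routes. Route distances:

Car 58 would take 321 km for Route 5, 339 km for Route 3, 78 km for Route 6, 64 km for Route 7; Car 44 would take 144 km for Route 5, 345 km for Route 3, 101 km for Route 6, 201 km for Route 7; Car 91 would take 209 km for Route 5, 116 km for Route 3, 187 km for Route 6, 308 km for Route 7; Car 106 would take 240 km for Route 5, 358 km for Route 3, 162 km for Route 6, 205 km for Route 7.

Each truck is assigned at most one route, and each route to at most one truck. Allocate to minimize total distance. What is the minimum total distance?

Min total: 486 km

Optimal: Car 58→Route 7 (64 km), Car 44→Route 5 (144 km), Car 91→Route 3 (116 km), Car 106→Route 6 (162 km) — total 64+144+116+162 = 486 km.
Row-greedy (each truck in turn takes its cheapest remaining route) gives 521 km, worse by 35.
No other one-to-one assignment undercuts 486 km.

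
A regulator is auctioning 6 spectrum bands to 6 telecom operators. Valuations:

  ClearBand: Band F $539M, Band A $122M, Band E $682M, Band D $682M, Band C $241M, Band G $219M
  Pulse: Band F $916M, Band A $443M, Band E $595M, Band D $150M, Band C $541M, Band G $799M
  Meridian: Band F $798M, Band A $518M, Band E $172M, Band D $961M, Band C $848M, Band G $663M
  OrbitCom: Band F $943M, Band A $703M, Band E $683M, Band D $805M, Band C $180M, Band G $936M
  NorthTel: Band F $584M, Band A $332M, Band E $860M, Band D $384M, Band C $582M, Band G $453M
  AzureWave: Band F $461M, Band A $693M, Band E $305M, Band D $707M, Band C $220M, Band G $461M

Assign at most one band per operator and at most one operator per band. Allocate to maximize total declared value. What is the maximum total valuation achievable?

Maximum total: $4935M

Optimal: ClearBand→Band D ($682M), Pulse→Band F ($916M), Meridian→Band C ($848M), OrbitCom→Band G ($936M), NorthTel→Band E ($860M), AzureWave→Band A ($693M) — total 682+916+848+936+860+693 = $4935M.
Column-greedy (each band in turn goes to its best remaining operator) gives $4217M, worse by 718.
Swapping ClearBand↔AzureWave (ClearBand→Band A $122M, AzureWave→Band D $707M) loses 546.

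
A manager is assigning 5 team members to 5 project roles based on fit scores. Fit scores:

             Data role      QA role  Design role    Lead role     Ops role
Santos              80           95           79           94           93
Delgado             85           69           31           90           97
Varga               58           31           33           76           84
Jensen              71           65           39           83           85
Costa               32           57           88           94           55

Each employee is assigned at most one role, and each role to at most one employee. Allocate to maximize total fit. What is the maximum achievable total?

Max total: 435 pts

Optimal: Santos→QA role (95 pts), Delgado→Data role (85 pts), Varga→Ops role (84 pts), Jensen→Lead role (83 pts), Costa→Design role (88 pts) — total 95+85+84+83+88 = 435 pts.
Checked against all permutations: 435 pts is optimal.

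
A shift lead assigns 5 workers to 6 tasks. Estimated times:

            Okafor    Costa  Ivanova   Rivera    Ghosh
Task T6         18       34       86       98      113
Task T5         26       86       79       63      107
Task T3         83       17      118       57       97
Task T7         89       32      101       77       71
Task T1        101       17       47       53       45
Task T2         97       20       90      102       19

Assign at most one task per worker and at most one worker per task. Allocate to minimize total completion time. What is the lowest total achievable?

Minimum total: 164 min

Optimal: Okafor→Task T6 (18 min), Costa→Task T3 (17 min), Ivanova→Task T1 (47 min), Rivera→Task T5 (63 min), Ghosh→Task T2 (19 min) — total 18+17+47+63+19 = 164 min.
Next-best assignment: Okafor→Task T6, Costa→Task T7, Ivanova→Task T1, Rivera→Task T3, Ghosh→Task T2 = 173 min.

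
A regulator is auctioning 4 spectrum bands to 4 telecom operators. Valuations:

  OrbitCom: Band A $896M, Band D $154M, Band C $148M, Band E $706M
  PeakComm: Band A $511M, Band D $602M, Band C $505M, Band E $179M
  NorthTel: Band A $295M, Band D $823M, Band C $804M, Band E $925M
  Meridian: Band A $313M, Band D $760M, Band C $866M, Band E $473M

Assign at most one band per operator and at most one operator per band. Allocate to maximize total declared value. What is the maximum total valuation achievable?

Optimal: OrbitCom→Band A ($896M), PeakComm→Band D ($602M), NorthTel→Band E ($925M), Meridian→Band C ($866M) — total 896+602+925+866 = $3289M.
Column-greedy (each band in turn goes to its best remaining operator) gives $2764M, worse by 525.
Next-best assignment: OrbitCom→Band A, PeakComm→Band C, NorthTel→Band E, Meridian→Band D = $3086M.

Max total: $3289M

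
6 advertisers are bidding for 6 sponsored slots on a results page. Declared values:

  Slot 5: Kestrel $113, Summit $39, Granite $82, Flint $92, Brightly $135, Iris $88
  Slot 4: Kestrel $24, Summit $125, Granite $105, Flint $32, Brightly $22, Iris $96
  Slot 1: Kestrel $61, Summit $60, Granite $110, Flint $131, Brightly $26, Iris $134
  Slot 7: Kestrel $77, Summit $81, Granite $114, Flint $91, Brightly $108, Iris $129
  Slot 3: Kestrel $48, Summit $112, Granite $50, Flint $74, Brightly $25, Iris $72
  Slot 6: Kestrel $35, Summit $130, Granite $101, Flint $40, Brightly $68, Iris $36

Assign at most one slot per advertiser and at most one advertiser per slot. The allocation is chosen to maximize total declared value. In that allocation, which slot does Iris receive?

Iris receives Slot 7.

This is the linear assignment problem.
Optimal: Kestrel→Slot 3 ($48), Summit→Slot 6 ($130), Granite→Slot 4 ($105), Flint→Slot 1 ($131), Brightly→Slot 5 ($135), Iris→Slot 7 ($129) — total 48+130+105+131+135+129 = $678.
Next-best assignment: Kestrel→Slot 3, Summit→Slot 4, Granite→Slot 6, Flint→Slot 1, Brightly→Slot 5, Iris→Slot 7 = $669.
Iris's own top slot is Slot 1 ($134), but forcing Iris→Slot 1 and reassigning the rest optimally gives only $664 — worse by 14.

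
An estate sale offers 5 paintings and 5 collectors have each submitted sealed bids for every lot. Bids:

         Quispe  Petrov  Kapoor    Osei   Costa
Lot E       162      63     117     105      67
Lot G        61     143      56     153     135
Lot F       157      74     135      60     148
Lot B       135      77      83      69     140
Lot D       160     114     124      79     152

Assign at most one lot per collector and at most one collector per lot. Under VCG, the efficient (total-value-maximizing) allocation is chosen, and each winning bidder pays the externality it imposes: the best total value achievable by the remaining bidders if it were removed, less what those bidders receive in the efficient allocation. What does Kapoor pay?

Efficient allocation: Quispe→Lot E ($162), Petrov→Lot D ($114), Kapoor→Lot F ($135), Osei→Lot G ($153), Costa→Lot B ($140); total welfare W = $704.
Kapoor receives Lot F at value $135, so the others get W − 135 = $569.
Without Kapoor: best allocation of the remaining 4 bidders over all 5 lots is Quispe→Lot E ($162), Petrov→Lot D ($114), Osei→Lot G ($153), Costa→Lot F ($148), total $577.
VCG payment = (others' best without Kapoor) − (others' welfare with Kapoor) = 577 − 569 = $8.

Kapoor pays $8.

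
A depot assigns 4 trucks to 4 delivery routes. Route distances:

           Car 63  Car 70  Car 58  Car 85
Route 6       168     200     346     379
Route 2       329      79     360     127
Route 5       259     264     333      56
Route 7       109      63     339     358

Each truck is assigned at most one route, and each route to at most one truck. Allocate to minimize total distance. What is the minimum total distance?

This is the linear assignment problem.
Optimal: Car 63→Route 7 (109 km), Car 70→Route 2 (79 km), Car 58→Route 6 (346 km), Car 85→Route 5 (56 km) — total 109+79+346+56 = 590 km.
Row-greedy (each truck in turn takes its cheapest remaining route) gives 900 km, worse by 310.
Swapping Car 63↔Car 58 (Car 63→Route 6 168 km, Car 58→Route 7 339 km) adds 52.
Checked against all permutations: 590 km is optimal.

Min total: 590 km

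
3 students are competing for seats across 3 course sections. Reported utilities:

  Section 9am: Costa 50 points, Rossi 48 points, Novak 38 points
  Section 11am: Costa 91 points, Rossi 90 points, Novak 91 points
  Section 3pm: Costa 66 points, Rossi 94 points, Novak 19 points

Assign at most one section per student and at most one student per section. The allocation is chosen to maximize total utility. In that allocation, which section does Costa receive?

Costa receives Section 9am.

Optimal: Costa→Section 9am (50 points), Rossi→Section 3pm (94 points), Novak→Section 11am (91 points) — total 50+94+91 = 235 points.
Max-entry greedy (repeatedly take the single best remaining cell) gives 223 points, worse by 12.
Every other assignment is strictly worse.
Costa's own top section is Section 11am (91 points), but forcing Costa→Section 11am and reassigning the rest optimally gives only 223 points — worse by 12.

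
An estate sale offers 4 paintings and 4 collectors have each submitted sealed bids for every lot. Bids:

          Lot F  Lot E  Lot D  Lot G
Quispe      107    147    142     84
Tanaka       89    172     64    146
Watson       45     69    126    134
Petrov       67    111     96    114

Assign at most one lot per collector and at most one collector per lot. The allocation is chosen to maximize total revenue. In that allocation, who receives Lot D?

Watson receives Lot D.

Optimal: Quispe→Lot F ($107), Tanaka→Lot E ($172), Watson→Lot D ($126), Petrov→Lot G ($114) — total 107+172+126+114 = $519.
Row-greedy (each collector in turn takes its best remaining lot) gives $486, worse by 33.
No other one-to-one assignment exceeds $519.
Watson's own top lot is Lot G ($134), but forcing Watson→Lot G and reassigning the rest optimally gives only $515 — worse by 4.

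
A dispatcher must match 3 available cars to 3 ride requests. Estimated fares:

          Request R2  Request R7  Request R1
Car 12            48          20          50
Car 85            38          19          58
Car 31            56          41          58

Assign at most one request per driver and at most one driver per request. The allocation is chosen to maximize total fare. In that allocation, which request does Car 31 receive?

Optimal: Car 12→Request R2 ($48), Car 85→Request R1 ($58), Car 31→Request R7 ($41) — total 48+58+41 = $147.
Max-entry greedy (repeatedly take the single best remaining cell) gives $134, worse by 13.
Next-best assignment: Car 12→Request R7, Car 85→Request R1, Car 31→Request R2 = $134.
Car 31's own top request is Request R1 ($58), but forcing Car 31→Request R1 and reassigning the rest optimally gives only $125 — worse by 22.

Car 31 receives Request R7.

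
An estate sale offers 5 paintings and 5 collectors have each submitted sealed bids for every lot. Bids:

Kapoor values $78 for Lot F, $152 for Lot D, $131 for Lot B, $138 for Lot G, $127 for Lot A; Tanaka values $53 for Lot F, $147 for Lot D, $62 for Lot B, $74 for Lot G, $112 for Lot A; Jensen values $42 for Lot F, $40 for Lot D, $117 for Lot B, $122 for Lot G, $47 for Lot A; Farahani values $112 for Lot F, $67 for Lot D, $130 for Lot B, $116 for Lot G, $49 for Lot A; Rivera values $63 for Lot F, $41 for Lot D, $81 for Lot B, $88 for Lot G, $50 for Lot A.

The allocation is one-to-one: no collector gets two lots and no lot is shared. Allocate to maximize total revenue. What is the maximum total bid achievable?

Maximum total: $591

Optimal: Kapoor→Lot A ($127), Tanaka→Lot D ($147), Jensen→Lot B ($117), Farahani→Lot F ($112), Rivera→Lot G ($88) — total 127+147+117+112+88 = $591.
Row-greedy (each collector in turn takes its best remaining lot) gives $579, worse by 12.
Next-best assignment: Kapoor→Lot A, Tanaka→Lot D, Jensen→Lot G, Farahani→Lot F, Rivera→Lot B = $589.
No other one-to-one assignment exceeds $591.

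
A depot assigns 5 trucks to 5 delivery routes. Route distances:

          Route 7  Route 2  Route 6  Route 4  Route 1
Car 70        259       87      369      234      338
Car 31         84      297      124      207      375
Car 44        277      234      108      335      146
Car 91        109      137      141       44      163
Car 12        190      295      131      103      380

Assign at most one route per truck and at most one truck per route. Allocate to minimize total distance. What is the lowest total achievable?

Min total: 492 km

Optimal: Car 70→Route 2 (87 km), Car 31→Route 7 (84 km), Car 44→Route 1 (146 km), Car 91→Route 4 (44 km), Car 12→Route 6 (131 km) — total 87+84+146+44+131 = 492 km.
Min-entry greedy (repeatedly take the single cheapest remaining cell) gives 703 km, worse by 211.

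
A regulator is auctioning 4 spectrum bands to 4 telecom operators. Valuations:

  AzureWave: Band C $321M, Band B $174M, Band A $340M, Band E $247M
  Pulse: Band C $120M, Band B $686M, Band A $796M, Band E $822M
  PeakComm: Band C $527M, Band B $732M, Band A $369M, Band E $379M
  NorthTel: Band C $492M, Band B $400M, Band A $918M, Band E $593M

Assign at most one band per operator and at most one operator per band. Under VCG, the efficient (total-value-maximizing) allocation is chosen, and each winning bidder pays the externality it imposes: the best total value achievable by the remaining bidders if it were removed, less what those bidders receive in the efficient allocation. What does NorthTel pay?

Efficient allocation: AzureWave→Band C ($321M), Pulse→Band E ($822M), PeakComm→Band B ($732M), NorthTel→Band A ($918M); total welfare W = $2793M.
NorthTel receives Band A at value $918M, so the others get W − 918 = $1875M.
Without NorthTel: best allocation of the remaining 3 bidders over all 4 bands is AzureWave→Band A ($340M), Pulse→Band E ($822M), PeakComm→Band B ($732M), total $1894M.
VCG payment = (others' best without NorthTel) − (others' welfare with NorthTel) = 1894 − 1875 = $19M.

NorthTel pays $19M.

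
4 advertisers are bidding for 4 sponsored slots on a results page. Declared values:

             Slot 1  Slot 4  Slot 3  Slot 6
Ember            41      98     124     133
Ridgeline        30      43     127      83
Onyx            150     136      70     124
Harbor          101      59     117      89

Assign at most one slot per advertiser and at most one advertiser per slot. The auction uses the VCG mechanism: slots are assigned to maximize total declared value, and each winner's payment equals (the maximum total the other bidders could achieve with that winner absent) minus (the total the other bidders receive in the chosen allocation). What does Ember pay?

Efficient allocation: Ember→Slot 6 ($133), Ridgeline→Slot 3 ($127), Onyx→Slot 4 ($136), Harbor→Slot 1 ($101); total welfare W = $497.
Ember receives Slot 6 at value $133, so the others get W − 133 = $364.
Without Ember: best allocation of the remaining 3 bidders over all 4 slots is Ridgeline→Slot 3 ($127), Onyx→Slot 1 ($150), Harbor→Slot 6 ($89), total $366.
VCG payment = (others' best without Ember) − (others' welfare with Ember) = 366 − 364 = $2.

Ember pays $2.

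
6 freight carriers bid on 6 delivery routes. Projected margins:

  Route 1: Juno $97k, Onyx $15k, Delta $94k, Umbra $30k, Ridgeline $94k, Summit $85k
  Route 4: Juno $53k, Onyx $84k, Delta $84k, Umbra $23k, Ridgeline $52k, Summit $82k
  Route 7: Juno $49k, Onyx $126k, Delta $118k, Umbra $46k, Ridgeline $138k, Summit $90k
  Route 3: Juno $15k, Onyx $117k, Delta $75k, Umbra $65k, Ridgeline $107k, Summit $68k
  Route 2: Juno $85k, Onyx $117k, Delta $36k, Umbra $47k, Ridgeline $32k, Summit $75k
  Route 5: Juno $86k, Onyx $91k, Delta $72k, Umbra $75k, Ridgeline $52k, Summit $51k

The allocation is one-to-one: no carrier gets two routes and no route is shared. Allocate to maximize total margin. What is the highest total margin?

Optimal: Juno→Route 1 ($97k), Onyx→Route 2 ($117k), Delta→Route 7 ($118k), Umbra→Route 5 ($75k), Ridgeline→Route 3 ($107k), Summit→Route 4 ($82k) — total 97+117+118+75+107+82 = $596k.
Column-greedy (each route in turn goes to its best remaining carrier) gives $544k, worse by 52.
Checked against all permutations: $596k is optimal.

Maximum total: $596k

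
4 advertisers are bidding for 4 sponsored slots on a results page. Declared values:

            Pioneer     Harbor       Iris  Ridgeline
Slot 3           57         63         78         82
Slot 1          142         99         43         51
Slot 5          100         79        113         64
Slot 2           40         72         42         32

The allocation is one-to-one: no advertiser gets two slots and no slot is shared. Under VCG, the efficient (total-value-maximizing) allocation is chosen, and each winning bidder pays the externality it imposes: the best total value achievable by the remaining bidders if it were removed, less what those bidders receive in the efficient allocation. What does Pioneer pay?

Pioneer pays $27.

Efficient allocation: Pioneer→Slot 1 ($142), Harbor→Slot 2 ($72), Iris→Slot 5 ($113), Ridgeline→Slot 3 ($82); total welfare W = $409.
Pioneer receives Slot 1 at value $142, so the others get W − 142 = $267.
Without Pioneer: best allocation of the remaining 3 bidders over all 4 slots is Harbor→Slot 1 ($99), Iris→Slot 5 ($113), Ridgeline→Slot 3 ($82), total $294.
VCG payment = (others' best without Pioneer) − (others' welfare with Pioneer) = 294 − 267 = $27.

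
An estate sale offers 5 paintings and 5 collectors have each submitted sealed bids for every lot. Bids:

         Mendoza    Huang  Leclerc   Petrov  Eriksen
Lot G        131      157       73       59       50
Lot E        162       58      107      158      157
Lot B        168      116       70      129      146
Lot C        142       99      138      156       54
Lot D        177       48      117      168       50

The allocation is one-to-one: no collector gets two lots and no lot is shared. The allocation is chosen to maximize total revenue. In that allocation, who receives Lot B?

Optimal: Mendoza→Lot B ($168), Huang→Lot G ($157), Leclerc→Lot C ($138), Petrov→Lot D ($168), Eriksen→Lot E ($157) — total 168+157+138+168+157 = $788.
Row-greedy (each collector in turn takes its best remaining lot) gives $776, worse by 12.
Swapping Huang↔Mendoza (Huang→Lot B $116, Mendoza→Lot G $131) loses 78.
No other one-to-one assignment exceeds $788.
Mendoza's own top lot is Lot D ($177), but forcing Mendoza→Lot D and reassigning the rest optimally gives only $776 — worse by 12.

Mendoza receives Lot B.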